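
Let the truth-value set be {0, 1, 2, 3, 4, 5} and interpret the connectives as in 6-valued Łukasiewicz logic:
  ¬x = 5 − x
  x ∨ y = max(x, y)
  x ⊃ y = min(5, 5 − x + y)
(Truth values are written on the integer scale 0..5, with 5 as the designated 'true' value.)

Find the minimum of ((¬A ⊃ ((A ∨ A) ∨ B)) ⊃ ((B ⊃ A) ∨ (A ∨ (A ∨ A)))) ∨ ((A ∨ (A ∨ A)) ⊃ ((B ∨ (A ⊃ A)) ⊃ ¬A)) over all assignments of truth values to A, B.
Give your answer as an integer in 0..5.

4

Take A = 3, B = 4:
¬A = ¬3 = 2
A ∨ A = 3 ∨ 3 = 3
(A ∨ A) ∨ B = 3 ∨ 4 = 4
¬A ⊃ ((A ∨ A) ∨ B) = 2 ⊃ 4 = 5
B ⊃ A = 4 ⊃ 3 = 4
A ∨ A = 3 ∨ 3 = 3
A ∨ (A ∨ A) = 3 ∨ 3 = 3
(B ⊃ A) ∨ (A ∨ (A ∨ A)) = 4 ∨ 3 = 4
(¬A ⊃ ((A ∨ A) ∨ B)) ⊃ ((B ⊃ A) ∨ (A ∨ (A ∨ A))) = 5 ⊃ 4 = 4
A ∨ A = 3 ∨ 3 = 3
A ∨ (A ∨ A) = 3 ∨ 3 = 3
A ⊃ A = 3 ⊃ 3 = 5
B ∨ (A ⊃ A) = 4 ∨ 5 = 5
¬A = ¬3 = 2
(B ∨ (A ⊃ A)) ⊃ ¬A = 5 ⊃ 2 = 2
(A ∨ (A ∨ A)) ⊃ ((B ∨ (A ⊃ A)) ⊃ ¬A) = 3 ⊃ 2 = 4
((¬A ⊃ ((A ∨ A) ∨ B)) ⊃ ((B ⊃ A) ∨ (A ∨ (A ∨ A)))) ∨ ((A ∨ (A ∨ A)) ⊃ ((B ∨ (A ⊃ A)) ⊃ ¬A)) = 4 ∨ 4 = 4
No assignment yields a value below 4, so this is the minimum.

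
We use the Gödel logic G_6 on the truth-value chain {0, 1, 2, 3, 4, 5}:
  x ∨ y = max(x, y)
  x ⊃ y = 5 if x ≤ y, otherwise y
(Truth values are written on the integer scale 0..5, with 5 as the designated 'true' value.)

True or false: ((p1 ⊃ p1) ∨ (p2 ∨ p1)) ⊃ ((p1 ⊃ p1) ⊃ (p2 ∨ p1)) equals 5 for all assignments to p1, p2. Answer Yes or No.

No

Counterexample: take p1 = 0, p2 = 0.
p1 ⊃ p1 = 0 ⊃ 0 = 5
p2 ∨ p1 = 0 ∨ 0 = 0
(p1 ⊃ p1) ∨ (p2 ∨ p1) = 5 ∨ 0 = 5
p1 ⊃ p1 = 0 ⊃ 0 = 5
p2 ∨ p1 = 0 ∨ 0 = 0
(p1 ⊃ p1) ⊃ (p2 ∨ p1) = 5 ⊃ 0 = 0
((p1 ⊃ p1) ∨ (p2 ∨ p1)) ⊃ ((p1 ⊃ p1) ⊃ (p2 ∨ p1)) = 5 ⊃ 0 = 0
This gives 0 ≠ 5.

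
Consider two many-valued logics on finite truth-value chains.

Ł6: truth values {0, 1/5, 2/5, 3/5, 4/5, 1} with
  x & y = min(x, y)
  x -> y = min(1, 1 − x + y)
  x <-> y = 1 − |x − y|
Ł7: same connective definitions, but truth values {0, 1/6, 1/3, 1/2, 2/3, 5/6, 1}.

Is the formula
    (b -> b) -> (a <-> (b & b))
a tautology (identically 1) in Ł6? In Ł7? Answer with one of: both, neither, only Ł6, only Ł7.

In Ł6: at a = 0, b = 1/5 the value is 4/5 — not a tautology.
In Ł7: at a = 0, b = 1/6 the value is 5/6 — not a tautology.

neither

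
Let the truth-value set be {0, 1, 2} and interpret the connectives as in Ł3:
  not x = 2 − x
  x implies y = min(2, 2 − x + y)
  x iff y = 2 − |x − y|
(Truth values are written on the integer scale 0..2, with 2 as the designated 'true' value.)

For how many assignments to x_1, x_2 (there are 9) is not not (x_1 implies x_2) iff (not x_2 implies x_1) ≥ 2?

x_1 = 0, x_2 = 0 ↦ 0  <
x_1 = 0, x_2 = 1 ↦ 1  <
x_1 = 0, x_2 = 2 ↦ 2  ≥
x_1 = 1, x_2 = 0 ↦ 2  ≥
x_1 = 1, x_2 = 1 ↦ 2  ≥
x_1 = 1, x_2 = 2 ↦ 2  ≥
x_1 = 2, x_2 = 0 ↦ 0  <
x_1 = 2, x_2 = 1 ↦ 1  <
x_1 = 2, x_2 = 2 ↦ 2  ≥
So 5 of the 9 assignments meet the threshold.

5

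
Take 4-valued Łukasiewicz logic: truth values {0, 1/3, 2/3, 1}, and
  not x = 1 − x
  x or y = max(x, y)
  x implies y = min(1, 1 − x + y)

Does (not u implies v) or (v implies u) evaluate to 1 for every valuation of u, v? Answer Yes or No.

Counterexample: take u = 0, v = 1/3.
not u = not 0 = 1
not u implies v = 1 implies 1/3 = 1/3
v implies u = 1/3 implies 0 = 2/3
(not u implies v) or (v implies u) = 1/3 or 2/3 = 2/3
This gives 2/3 ≠ 1.

No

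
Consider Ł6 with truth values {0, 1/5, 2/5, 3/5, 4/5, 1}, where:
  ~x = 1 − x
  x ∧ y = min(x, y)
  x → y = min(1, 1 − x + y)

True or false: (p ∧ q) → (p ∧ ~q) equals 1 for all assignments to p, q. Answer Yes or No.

No

Counterexample: take p = 1/5, q = 1.
p ∧ q = 1/5 ∧ 1 = 1/5
~q = ~1 = 0
p ∧ ~q = 1/5 ∧ 0 = 0
(p ∧ q) → (p ∧ ~q) = 1/5 → 0 = 4/5
This gives 4/5 ≠ 1.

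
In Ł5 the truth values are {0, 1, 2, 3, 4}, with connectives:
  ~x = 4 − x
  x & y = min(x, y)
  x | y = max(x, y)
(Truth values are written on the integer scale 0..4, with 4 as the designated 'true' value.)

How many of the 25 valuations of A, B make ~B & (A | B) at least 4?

1

value 4: 1 assignment (counts)
value 3: 3 assignments
value 2: 7 assignments
value 1: 8 assignments
value 0: 6 assignments
So 1 of the 25 assignments meets the threshold.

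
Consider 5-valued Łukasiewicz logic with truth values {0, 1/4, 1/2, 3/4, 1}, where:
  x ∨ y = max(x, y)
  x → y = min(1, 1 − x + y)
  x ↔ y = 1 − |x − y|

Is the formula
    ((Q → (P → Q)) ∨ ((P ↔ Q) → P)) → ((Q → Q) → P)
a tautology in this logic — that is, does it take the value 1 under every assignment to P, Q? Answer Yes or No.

Counterexample: take P = 0, Q = 0.
P → Q = 0 → 0 = 1
Q → (P → Q) = 0 → 1 = 1
P ↔ Q = 0 ↔ 0 = 1
(P ↔ Q) → P = 1 → 0 = 0
(Q → (P → Q)) ∨ ((P ↔ Q) → P) = 1 ∨ 0 = 1
Q → Q = 0 → 0 = 1
(Q → Q) → P = 1 → 0 = 0
((Q → (P → Q)) ∨ ((P ↔ Q) → P)) → ((Q → Q) → P) = 1 → 0 = 0
This gives 0 ≠ 1.

No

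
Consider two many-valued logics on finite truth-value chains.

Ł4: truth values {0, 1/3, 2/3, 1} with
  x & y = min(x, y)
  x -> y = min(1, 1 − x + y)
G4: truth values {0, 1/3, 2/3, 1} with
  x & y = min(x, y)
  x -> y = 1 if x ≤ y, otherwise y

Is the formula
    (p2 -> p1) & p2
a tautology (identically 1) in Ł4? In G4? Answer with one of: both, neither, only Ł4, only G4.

In Ł4: at p1 = 0, p2 = 0 the value is 0 — not a tautology.
In G4: at p1 = 0, p2 = 0 the value is 0 — not a tautology.

neither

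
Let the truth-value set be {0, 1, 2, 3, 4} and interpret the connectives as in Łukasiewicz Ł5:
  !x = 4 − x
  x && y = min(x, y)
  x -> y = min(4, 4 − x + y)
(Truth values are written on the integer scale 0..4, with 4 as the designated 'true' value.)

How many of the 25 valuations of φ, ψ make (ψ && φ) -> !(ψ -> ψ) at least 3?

value 4: 9 assignments (counts)
value 3: 7 assignments (counts)
value 2: 5 assignments
value 1: 3 assignments
value 0: 1 assignment
So 16 of the 25 assignments meet the threshold.

16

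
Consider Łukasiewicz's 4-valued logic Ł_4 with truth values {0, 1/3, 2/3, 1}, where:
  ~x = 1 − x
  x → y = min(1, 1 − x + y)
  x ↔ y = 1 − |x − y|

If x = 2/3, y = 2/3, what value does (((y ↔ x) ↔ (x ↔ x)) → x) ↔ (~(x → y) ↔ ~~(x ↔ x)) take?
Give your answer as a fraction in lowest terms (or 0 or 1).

y ↔ x = 2/3 ↔ 2/3 = 1
x ↔ x = 2/3 ↔ 2/3 = 1
(y ↔ x) ↔ (x ↔ x) = 1 ↔ 1 = 1
((y ↔ x) ↔ (x ↔ x)) → x = 1 → 2/3 = 2/3
x → y = 2/3 → 2/3 = 1
~(x → y) = ~1 = 0
x ↔ x = 2/3 ↔ 2/3 = 1
~(x ↔ x) = ~1 = 0
~~(x ↔ x) = ~0 = 1
~(x → y) ↔ ~~(x ↔ x) = 0 ↔ 1 = 0
(((y ↔ x) ↔ (x ↔ x)) → x) ↔ (~(x → y) ↔ ~~(x ↔ x)) = 2/3 ↔ 0 = 1/3

1/3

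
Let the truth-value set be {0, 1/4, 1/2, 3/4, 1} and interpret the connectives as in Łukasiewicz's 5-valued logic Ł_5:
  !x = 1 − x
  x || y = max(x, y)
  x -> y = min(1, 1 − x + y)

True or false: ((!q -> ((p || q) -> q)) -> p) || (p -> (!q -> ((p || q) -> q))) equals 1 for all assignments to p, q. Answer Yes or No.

At p = 0, q = 1/4, for instance:
!q = !1/4 = 3/4
p || q = 0 || 1/4 = 1/4
(p || q) -> q = 1/4 -> 1/4 = 1
!q -> ((p || q) -> q) = 3/4 -> 1 = 1
(!q -> ((p || q) -> q)) -> p = 1 -> 0 = 0
p -> (!q -> ((p || q) -> q)) = 0 -> 1 = 1
((!q -> ((p || q) -> q)) -> p) || (p -> (!q -> ((p || q) -> q))) = 0 || 1 = 1
and checking the remaining 24 assignments likewise gives ≥ 1 in every case.

Yes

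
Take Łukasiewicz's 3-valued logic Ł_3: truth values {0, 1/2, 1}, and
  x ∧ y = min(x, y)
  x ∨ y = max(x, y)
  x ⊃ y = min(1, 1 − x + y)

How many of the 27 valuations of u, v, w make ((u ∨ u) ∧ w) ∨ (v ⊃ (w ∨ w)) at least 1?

value 1: 18 assignments (counts)
value 1/2: 6 assignments
value 0: 3 assignments
So 18 of the 27 assignments meet the threshold.

18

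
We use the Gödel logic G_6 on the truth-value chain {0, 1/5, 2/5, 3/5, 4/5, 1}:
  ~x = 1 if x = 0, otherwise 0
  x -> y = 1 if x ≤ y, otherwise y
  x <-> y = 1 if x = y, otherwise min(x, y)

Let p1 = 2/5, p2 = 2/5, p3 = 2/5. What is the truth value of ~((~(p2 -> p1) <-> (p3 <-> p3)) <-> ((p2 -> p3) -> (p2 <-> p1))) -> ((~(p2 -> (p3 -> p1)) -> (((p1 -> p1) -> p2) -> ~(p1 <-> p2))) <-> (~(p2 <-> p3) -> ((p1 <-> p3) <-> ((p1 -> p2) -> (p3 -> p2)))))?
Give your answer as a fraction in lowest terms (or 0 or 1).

p2 -> p1 = 2/5 -> 2/5 = 1
~(p2 -> p1) = ~1 = 0
p3 <-> p3 = 2/5 <-> 2/5 = 1
~(p2 -> p1) <-> (p3 <-> p3) = 0 <-> 1 = 0
p2 -> p3 = 2/5 -> 2/5 = 1
p2 <-> p1 = 2/5 <-> 2/5 = 1
(p2 -> p3) -> (p2 <-> p1) = 1 -> 1 = 1
(~(p2 -> p1) <-> (p3 <-> p3)) <-> ((p2 -> p3) -> (p2 <-> p1)) = 0 <-> 1 = 0
~((~(p2 -> p1) <-> (p3 <-> p3)) <-> ((p2 -> p3) -> (p2 <-> p1))) = ~0 = 1
p3 -> p1 = 2/5 -> 2/5 = 1
p2 -> (p3 -> p1) = 2/5 -> 1 = 1
~(p2 -> (p3 -> p1)) = ~1 = 0
p1 -> p1 = 2/5 -> 2/5 = 1
(p1 -> p1) -> p2 = 1 -> 2/5 = 2/5
p1 <-> p2 = 2/5 <-> 2/5 = 1
~(p1 <-> p2) = ~1 = 0
((p1 -> p1) -> p2) -> ~(p1 <-> p2) = 2/5 -> 0 = 0
~(p2 -> (p3 -> p1)) -> (((p1 -> p1) -> p2) -> ~(p1 <-> p2)) = 0 -> 0 = 1
p2 <-> p3 = 2/5 <-> 2/5 = 1
~(p2 <-> p3) = ~1 = 0
p1 <-> p3 = 2/5 <-> 2/5 = 1
p1 -> p2 = 2/5 -> 2/5 = 1
p3 -> p2 = 2/5 -> 2/5 = 1
(p1 -> p2) -> (p3 -> p2) = 1 -> 1 = 1
(p1 <-> p3) <-> ((p1 -> p2) -> (p3 -> p2)) = 1 <-> 1 = 1
~(p2 <-> p3) -> ((p1 <-> p3) <-> ((p1 -> p2) -> (p3 -> p2))) = 0 -> 1 = 1
(~(p2 -> (p3 -> p1)) -> (((p1 -> p1) -> p2) -> ~(p1 <-> p2))) <-> (~(p2 <-> p3) -> ((p1 <-> p3) <-> ((p1 -> p2) -> (p3 -> p2)))) = 1 <-> 1 = 1
~((~(p2 -> p1) <-> (p3 <-> p3)) <-> ((p2 -> p3) -> (p2 <-> p1))) -> ((~(p2 -> (p3 -> p1)) -> (((p1 -> p1) -> p2) -> ~(p1 <-> p2))) <-> (~(p2 <-> p3) -> ((p1 <-> p3) <-> ((p1 -> p2) -> (p3 -> p2))))) = 1 -> 1 = 1

1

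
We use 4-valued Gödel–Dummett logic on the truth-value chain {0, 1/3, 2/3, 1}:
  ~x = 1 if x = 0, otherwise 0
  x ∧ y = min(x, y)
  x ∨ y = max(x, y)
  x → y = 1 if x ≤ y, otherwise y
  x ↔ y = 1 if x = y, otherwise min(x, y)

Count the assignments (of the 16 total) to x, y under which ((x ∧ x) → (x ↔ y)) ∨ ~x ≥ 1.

10

x = 0, y = 0 ↦ 1  ≥
x = 0, y = 1/3 ↦ 1  ≥
x = 0, y = 2/3 ↦ 1  ≥
x = 0, y = 1 ↦ 1  ≥
x = 1/3, y = 0 ↦ 0  <
x = 1/3, y = 1/3 ↦ 1  ≥
x = 1/3, y = 2/3 ↦ 1  ≥
x = 1/3, y = 1 ↦ 1  ≥
x = 2/3, y = 0 ↦ 0  <
x = 2/3, y = 1/3 ↦ 1/3  <
x = 2/3, y = 2/3 ↦ 1  ≥
x = 2/3, y = 1 ↦ 1  ≥
x = 1, y = 0 ↦ 0  <
x = 1, y = 1/3 ↦ 1/3  <
x = 1, y = 2/3 ↦ 2/3  <
x = 1, y = 1 ↦ 1  ≥
So 10 of the 16 assignments meet the threshold.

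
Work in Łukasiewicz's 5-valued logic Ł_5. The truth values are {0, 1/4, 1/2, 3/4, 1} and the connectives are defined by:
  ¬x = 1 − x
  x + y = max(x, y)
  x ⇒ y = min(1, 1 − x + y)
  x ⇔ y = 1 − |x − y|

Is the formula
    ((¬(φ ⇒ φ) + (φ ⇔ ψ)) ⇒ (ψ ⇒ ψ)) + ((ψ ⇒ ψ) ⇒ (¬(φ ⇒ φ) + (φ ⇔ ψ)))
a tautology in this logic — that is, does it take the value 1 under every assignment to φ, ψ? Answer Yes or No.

At φ = 3/4, ψ = 1/4, for instance:
φ ⇒ φ = 3/4 ⇒ 3/4 = 1
¬(φ ⇒ φ) = ¬1 = 0
φ ⇔ ψ = 3/4 ⇔ 1/4 = 1/2
¬(φ ⇒ φ) + (φ ⇔ ψ) = 0 + 1/2 = 1/2
ψ ⇒ ψ = 1/4 ⇒ 1/4 = 1
(¬(φ ⇒ φ) + (φ ⇔ ψ)) ⇒ (ψ ⇒ ψ) = 1/2 ⇒ 1 = 1
(ψ ⇒ ψ) ⇒ (¬(φ ⇒ φ) + (φ ⇔ ψ)) = 1 ⇒ 1/2 = 1/2
((¬(φ ⇒ φ) + (φ ⇔ ψ)) ⇒ (ψ ⇒ ψ)) + ((ψ ⇒ ψ) ⇒ (¬(φ ⇒ φ) + (φ ⇔ ψ))) = 1 + 1/2 = 1
and checking the remaining 24 assignments likewise gives ≥ 1 in every case.

Yes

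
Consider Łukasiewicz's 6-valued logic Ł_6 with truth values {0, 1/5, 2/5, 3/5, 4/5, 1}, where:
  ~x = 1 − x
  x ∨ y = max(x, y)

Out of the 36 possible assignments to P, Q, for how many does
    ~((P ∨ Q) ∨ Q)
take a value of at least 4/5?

4

value 1: 1 assignment (counts)
value 4/5: 3 assignments (counts)
value 3/5: 5 assignments
value 2/5: 7 assignments
value 1/5: 9 assignments
value 0: 11 assignments
So 4 of the 36 assignments meet the threshold.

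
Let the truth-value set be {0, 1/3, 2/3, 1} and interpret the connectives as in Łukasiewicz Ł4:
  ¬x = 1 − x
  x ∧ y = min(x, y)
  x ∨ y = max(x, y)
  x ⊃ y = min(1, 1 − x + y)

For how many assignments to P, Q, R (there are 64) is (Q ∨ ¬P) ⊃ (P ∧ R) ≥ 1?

value 1: 18 assignments (counts)
value 2/3: 17 assignments
value 1/3: 10 assignments
value 0: 19 assignments
So 18 of the 64 assignments meet the threshold.

18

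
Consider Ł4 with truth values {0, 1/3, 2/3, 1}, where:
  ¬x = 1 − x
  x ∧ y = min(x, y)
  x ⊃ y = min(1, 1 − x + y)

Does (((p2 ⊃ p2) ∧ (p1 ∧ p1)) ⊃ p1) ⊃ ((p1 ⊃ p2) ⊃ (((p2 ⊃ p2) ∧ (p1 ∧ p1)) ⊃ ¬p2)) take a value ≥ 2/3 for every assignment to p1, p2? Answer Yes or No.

No

Counterexample: take p1 = 2/3, p2 = 1.
p2 ⊃ p2 = 1 ⊃ 1 = 1
p1 ∧ p1 = 2/3 ∧ 2/3 = 2/3
(p2 ⊃ p2) ∧ (p1 ∧ p1) = 1 ∧ 2/3 = 2/3
((p2 ⊃ p2) ∧ (p1 ∧ p1)) ⊃ p1 = 2/3 ⊃ 2/3 = 1
p1 ⊃ p2 = 2/3 ⊃ 1 = 1
p2 ⊃ p2 = 1 ⊃ 1 = 1
p1 ∧ p1 = 2/3 ∧ 2/3 = 2/3
(p2 ⊃ p2) ∧ (p1 ∧ p1) = 1 ∧ 2/3 = 2/3
¬p2 = ¬1 = 0
((p2 ⊃ p2) ∧ (p1 ∧ p1)) ⊃ ¬p2 = 2/3 ⊃ 0 = 1/3
(p1 ⊃ p2) ⊃ (((p2 ⊃ p2) ∧ (p1 ∧ p1)) ⊃ ¬p2) = 1 ⊃ 1/3 = 1/3
(((p2 ⊃ p2) ∧ (p1 ∧ p1)) ⊃ p1) ⊃ ((p1 ⊃ p2) ⊃ (((p2 ⊃ p2) ∧ (p1 ∧ p1)) ⊃ ¬p2)) = 1 ⊃ 1/3 = 1/3
This gives 1/3, which is below 2/3.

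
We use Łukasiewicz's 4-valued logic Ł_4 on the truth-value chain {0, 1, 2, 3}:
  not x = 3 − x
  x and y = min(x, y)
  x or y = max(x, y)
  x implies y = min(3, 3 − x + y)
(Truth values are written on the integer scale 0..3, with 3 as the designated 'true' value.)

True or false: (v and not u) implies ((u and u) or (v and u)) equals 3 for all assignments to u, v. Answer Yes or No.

No

Counterexample: take u = 0, v = 1.
not u = not 0 = 3
v and not u = 1 and 3 = 1
u and u = 0 and 0 = 0
v and u = 1 and 0 = 0
(u and u) or (v and u) = 0 or 0 = 0
(v and not u) implies ((u and u) or (v and u)) = 1 implies 0 = 2
This gives 2 ≠ 3.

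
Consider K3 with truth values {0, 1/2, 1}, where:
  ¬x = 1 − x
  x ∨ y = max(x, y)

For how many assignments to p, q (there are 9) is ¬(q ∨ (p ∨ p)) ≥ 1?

1

p = 0, q = 0 ↦ 1  ≥
p = 0, q = 1/2 ↦ 1/2  <
p = 0, q = 1 ↦ 0  <
p = 1/2, q = 0 ↦ 1/2  <
p = 1/2, q = 1/2 ↦ 1/2  <
p = 1/2, q = 1 ↦ 0  <
p = 1, q = 0 ↦ 0  <
p = 1, q = 1/2 ↦ 0  <
p = 1, q = 1 ↦ 0  <
So 1 of the 9 assignments meets the threshold.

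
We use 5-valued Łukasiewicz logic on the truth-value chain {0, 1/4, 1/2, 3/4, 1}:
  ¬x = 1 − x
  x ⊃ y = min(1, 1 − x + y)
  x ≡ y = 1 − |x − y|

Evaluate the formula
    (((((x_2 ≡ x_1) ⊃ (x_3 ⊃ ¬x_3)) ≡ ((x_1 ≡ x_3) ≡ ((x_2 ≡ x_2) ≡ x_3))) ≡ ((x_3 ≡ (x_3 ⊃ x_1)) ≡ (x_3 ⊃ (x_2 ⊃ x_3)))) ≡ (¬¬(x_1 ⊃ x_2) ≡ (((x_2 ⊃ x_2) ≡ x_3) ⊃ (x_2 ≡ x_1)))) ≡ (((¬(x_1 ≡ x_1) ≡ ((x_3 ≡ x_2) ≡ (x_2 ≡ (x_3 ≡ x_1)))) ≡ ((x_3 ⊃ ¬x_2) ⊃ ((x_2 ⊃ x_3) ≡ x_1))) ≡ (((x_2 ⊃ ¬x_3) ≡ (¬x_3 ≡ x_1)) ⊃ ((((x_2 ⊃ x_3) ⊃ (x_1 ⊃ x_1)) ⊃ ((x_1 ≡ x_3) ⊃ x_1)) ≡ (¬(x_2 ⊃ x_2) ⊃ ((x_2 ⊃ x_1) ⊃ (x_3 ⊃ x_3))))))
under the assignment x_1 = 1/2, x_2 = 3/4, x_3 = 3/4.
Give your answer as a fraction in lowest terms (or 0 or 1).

1/4

x_2 ≡ x_1 = 3/4 ≡ 1/2 = 3/4
¬x_3 = ¬3/4 = 1/4
x_3 ⊃ ¬x_3 = 3/4 ⊃ 1/4 = 1/2
(x_2 ≡ x_1) ⊃ (x_3 ⊃ ¬x_3) = 3/4 ⊃ 1/2 = 3/4
x_1 ≡ x_3 = 1/2 ≡ 3/4 = 3/4
x_2 ≡ x_2 = 3/4 ≡ 3/4 = 1
(x_2 ≡ x_2) ≡ x_3 = 1 ≡ 3/4 = 3/4
(x_1 ≡ x_3) ≡ ((x_2 ≡ x_2) ≡ x_3) = 3/4 ≡ 3/4 = 1
((x_2 ≡ x_1) ⊃ (x_3 ⊃ ¬x_3)) ≡ ((x_1 ≡ x_3) ≡ ((x_2 ≡ x_2) ≡ x_3)) = 3/4 ≡ 1 = 3/4
x_3 ⊃ x_1 = 3/4 ⊃ 1/2 = 3/4
x_3 ≡ (x_3 ⊃ x_1) = 3/4 ≡ 3/4 = 1
x_2 ⊃ x_3 = 3/4 ⊃ 3/4 = 1
x_3 ⊃ (x_2 ⊃ x_3) = 3/4 ⊃ 1 = 1
(x_3 ≡ (x_3 ⊃ x_1)) ≡ (x_3 ⊃ (x_2 ⊃ x_3)) = 1 ≡ 1 = 1
(((x_2 ≡ x_1) ⊃ (x_3 ⊃ ¬x_3)) ≡ ((x_1 ≡ x_3) ≡ ((x_2 ≡ x_2) ≡ x_3))) ≡ ((x_3 ≡ (x_3 ⊃ x_1)) ≡ (x_3 ⊃ (x_2 ⊃ x_3))) = 3/4 ≡ 1 = 3/4
x_1 ⊃ x_2 = 1/2 ⊃ 3/4 = 1
¬(x_1 ⊃ x_2) = ¬1 = 0
¬¬(x_1 ⊃ x_2) = ¬0 = 1
x_2 ⊃ x_2 = 3/4 ⊃ 3/4 = 1
(x_2 ⊃ x_2) ≡ x_3 = 1 ≡ 3/4 = 3/4
x_2 ≡ x_1 = 3/4 ≡ 1/2 = 3/4
((x_2 ⊃ x_2) ≡ x_3) ⊃ (x_2 ≡ x_1) = 3/4 ⊃ 3/4 = 1
¬¬(x_1 ⊃ x_2) ≡ (((x_2 ⊃ x_2) ≡ x_3) ⊃ (x_2 ≡ x_1)) = 1 ≡ 1 = 1
((((x_2 ≡ x_1) ⊃ (x_3 ⊃ ¬x_3)) ≡ ((x_1 ≡ x_3) ≡ ((x_2 ≡ x_2) ≡ x_3))) ≡ ((x_3 ≡ (x_3 ⊃ x_1)) ≡ (x_3 ⊃ (x_2 ⊃ x_3)))) ≡ (¬¬(x_1 ⊃ x_2) ≡ (((x_2 ⊃ x_2) ≡ x_3) ⊃ (x_2 ≡ x_1))) = 3/4 ≡ 1 = 3/4
x_1 ≡ x_1 = 1/2 ≡ 1/2 = 1
¬(x_1 ≡ x_1) = ¬1 = 0
x_3 ≡ x_2 = 3/4 ≡ 3/4 = 1
x_3 ≡ x_1 = 3/4 ≡ 1/2 = 3/4
x_2 ≡ (x_3 ≡ x_1) = 3/4 ≡ 3/4 = 1
(x_3 ≡ x_2) ≡ (x_2 ≡ (x_3 ≡ x_1)) = 1 ≡ 1 = 1
¬(x_1 ≡ x_1) ≡ ((x_3 ≡ x_2) ≡ (x_2 ≡ (x_3 ≡ x_1))) = 0 ≡ 1 = 0
¬x_2 = ¬3/4 = 1/4
x_3 ⊃ ¬x_2 = 3/4 ⊃ 1/4 = 1/2
x_2 ⊃ x_3 = 3/4 ⊃ 3/4 = 1
(x_2 ⊃ x_3) ≡ x_1 = 1 ≡ 1/2 = 1/2
(x_3 ⊃ ¬x_2) ⊃ ((x_2 ⊃ x_3) ≡ x_1) = 1/2 ⊃ 1/2 = 1
(¬(x_1 ≡ x_1) ≡ ((x_3 ≡ x_2) ≡ (x_2 ≡ (x_3 ≡ x_1)))) ≡ ((x_3 ⊃ ¬x_2) ⊃ ((x_2 ⊃ x_3) ≡ x_1)) = 0 ≡ 1 = 0
¬x_3 = ¬3/4 = 1/4
x_2 ⊃ ¬x_3 = 3/4 ⊃ 1/4 = 1/2
¬x_3 = ¬3/4 = 1/4
¬x_3 ≡ x_1 = 1/4 ≡ 1/2 = 3/4
(x_2 ⊃ ¬x_3) ≡ (¬x_3 ≡ x_1) = 1/2 ≡ 3/4 = 3/4
x_2 ⊃ x_3 = 3/4 ⊃ 3/4 = 1
x_1 ⊃ x_1 = 1/2 ⊃ 1/2 = 1
(x_2 ⊃ x_3) ⊃ (x_1 ⊃ x_1) = 1 ⊃ 1 = 1
x_1 ≡ x_3 = 1/2 ≡ 3/4 = 3/4
(x_1 ≡ x_3) ⊃ x_1 = 3/4 ⊃ 1/2 = 3/4
((x_2 ⊃ x_3) ⊃ (x_1 ⊃ x_1)) ⊃ ((x_1 ≡ x_3) ⊃ x_1) = 1 ⊃ 3/4 = 3/4
x_2 ⊃ x_2 = 3/4 ⊃ 3/4 = 1
¬(x_2 ⊃ x_2) = ¬1 = 0
x_2 ⊃ x_1 = 3/4 ⊃ 1/2 = 3/4
x_3 ⊃ x_3 = 3/4 ⊃ 3/4 = 1
(x_2 ⊃ x_1) ⊃ (x_3 ⊃ x_3) = 3/4 ⊃ 1 = 1
¬(x_2 ⊃ x_2) ⊃ ((x_2 ⊃ x_1) ⊃ (x_3 ⊃ x_3)) = 0 ⊃ 1 = 1
(((x_2 ⊃ x_3) ⊃ (x_1 ⊃ x_1)) ⊃ ((x_1 ≡ x_3) ⊃ x_1)) ≡ (¬(x_2 ⊃ x_2) ⊃ ((x_2 ⊃ x_1) ⊃ (x_3 ⊃ x_3))) = 3/4 ≡ 1 = 3/4
((x_2 ⊃ ¬x_3) ≡ (¬x_3 ≡ x_1)) ⊃ ((((x_2 ⊃ x_3) ⊃ (x_1 ⊃ x_1)) ⊃ ((x_1 ≡ x_3) ⊃ x_1)) ≡ (¬(x_2 ⊃ x_2) ⊃ ((x_2 ⊃ x_1) ⊃ (x_3 ⊃ x_3)))) = 3/4 ⊃ 3/4 = 1
((¬(x_1 ≡ x_1) ≡ ((x_3 ≡ x_2) ≡ (x_2 ≡ (x_3 ≡ x_1)))) ≡ ((x_3 ⊃ ¬x_2) ⊃ ((x_2 ⊃ x_3) ≡ x_1))) ≡ (((x_2 ⊃ ¬x_3) ≡ (¬x_3 ≡ x_1)) ⊃ ((((x_2 ⊃ x_3) ⊃ (x_1 ⊃ x_1)) ⊃ ((x_1 ≡ x_3) ⊃ x_1)) ≡ (¬(x_2 ⊃ x_2) ⊃ ((x_2 ⊃ x_1) ⊃ (x_3 ⊃ x_3))))) = 0 ≡ 1 = 0
(((((x_2 ≡ x_1) ⊃ (x_3 ⊃ ¬x_3)) ≡ ((x_1 ≡ x_3) ≡ ((x_2 ≡ x_2) ≡ x_3))) ≡ ((x_3 ≡ (x_3 ⊃ x_1)) ≡ (x_3 ⊃ (x_2 ⊃ x_3)))) ≡ (¬¬(x_1 ⊃ x_2) ≡ (((x_2 ⊃ x_2) ≡ x_3) ⊃ (x_2 ≡ x_1)))) ≡ (((¬(x_1 ≡ x_1) ≡ ((x_3 ≡ x_2) ≡ (x_2 ≡ (x_3 ≡ x_1)))) ≡ ((x_3 ⊃ ¬x_2) ⊃ ((x_2 ⊃ x_3) ≡ x_1))) ≡ (((x_2 ⊃ ¬x_3) ≡ (¬x_3 ≡ x_1)) ⊃ ((((x_2 ⊃ x_3) ⊃ (x_1 ⊃ x_1)) ⊃ ((x_1 ≡ x_3) ⊃ x_1)) ≡ (¬(x_2 ⊃ x_2) ⊃ ((x_2 ⊃ x_1) ⊃ (x_3 ⊃ x_3)))))) = 3/4 ≡ 0 = 1/4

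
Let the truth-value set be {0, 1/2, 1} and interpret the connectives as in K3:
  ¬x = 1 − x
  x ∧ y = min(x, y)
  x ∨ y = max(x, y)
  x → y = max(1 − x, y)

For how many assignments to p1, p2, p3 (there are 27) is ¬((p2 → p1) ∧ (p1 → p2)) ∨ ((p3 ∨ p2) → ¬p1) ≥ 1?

value 1: 13 assignments (counts)
value 1/2: 11 assignments
value 0: 3 assignments
So 13 of the 27 assignments meet the threshold.

13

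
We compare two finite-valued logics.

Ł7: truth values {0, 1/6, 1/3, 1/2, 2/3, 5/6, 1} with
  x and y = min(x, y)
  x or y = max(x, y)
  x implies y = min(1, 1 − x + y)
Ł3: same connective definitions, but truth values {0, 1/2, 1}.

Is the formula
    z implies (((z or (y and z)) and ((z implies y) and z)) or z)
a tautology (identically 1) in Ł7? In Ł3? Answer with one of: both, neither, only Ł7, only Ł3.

In Ł7: every assignment gives 1 — tautology.
In Ł3: every assignment gives 1 — tautology.

both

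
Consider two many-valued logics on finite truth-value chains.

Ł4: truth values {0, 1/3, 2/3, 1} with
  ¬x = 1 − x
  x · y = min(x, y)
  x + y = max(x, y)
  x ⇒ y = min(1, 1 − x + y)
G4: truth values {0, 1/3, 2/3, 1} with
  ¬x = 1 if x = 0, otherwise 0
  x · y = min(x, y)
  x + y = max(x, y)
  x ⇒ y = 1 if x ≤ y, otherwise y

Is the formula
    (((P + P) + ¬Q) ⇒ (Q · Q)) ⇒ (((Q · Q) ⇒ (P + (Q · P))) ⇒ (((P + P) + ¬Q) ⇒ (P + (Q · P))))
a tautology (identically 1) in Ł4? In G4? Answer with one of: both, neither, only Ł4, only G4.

In Ł4: every assignment gives 1 — tautology.
In G4: every assignment gives 1 — tautology.

both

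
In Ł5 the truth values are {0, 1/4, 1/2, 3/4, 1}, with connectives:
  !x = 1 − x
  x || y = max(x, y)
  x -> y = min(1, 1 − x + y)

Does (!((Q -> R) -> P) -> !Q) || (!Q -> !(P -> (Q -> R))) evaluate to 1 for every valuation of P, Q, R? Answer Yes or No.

No

Counterexample: take P = 0, Q = 1/4, R = 1/4.
Q -> R = 1/4 -> 1/4 = 1
(Q -> R) -> P = 1 -> 0 = 0
!((Q -> R) -> P) = !0 = 1
!Q = !1/4 = 3/4
!((Q -> R) -> P) -> !Q = 1 -> 3/4 = 3/4
!Q = !1/4 = 3/4
Q -> R = 1/4 -> 1/4 = 1
P -> (Q -> R) = 0 -> 1 = 1
!(P -> (Q -> R)) = !1 = 0
!Q -> !(P -> (Q -> R)) = 3/4 -> 0 = 1/4
(!((Q -> R) -> P) -> !Q) || (!Q -> !(P -> (Q -> R))) = 3/4 || 1/4 = 3/4
This gives 3/4 ≠ 1.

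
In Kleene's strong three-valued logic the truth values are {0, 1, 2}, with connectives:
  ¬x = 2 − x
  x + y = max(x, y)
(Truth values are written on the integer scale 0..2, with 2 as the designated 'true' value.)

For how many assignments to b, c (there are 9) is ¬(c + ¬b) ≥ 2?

b = 0, c = 0 ↦ 0  <
b = 0, c = 1 ↦ 0  <
b = 0, c = 2 ↦ 0  <
b = 1, c = 0 ↦ 1  <
b = 1, c = 1 ↦ 1  <
b = 1, c = 2 ↦ 0  <
b = 2, c = 0 ↦ 2  ≥
b = 2, c = 1 ↦ 1  <
b = 2, c = 2 ↦ 0  <
So 1 of the 9 assignments meets the threshold.

1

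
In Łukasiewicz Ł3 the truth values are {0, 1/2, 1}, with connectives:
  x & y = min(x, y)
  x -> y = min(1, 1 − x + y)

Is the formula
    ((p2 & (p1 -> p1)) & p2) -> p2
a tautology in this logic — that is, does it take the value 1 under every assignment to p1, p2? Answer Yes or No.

p1 = 0, p2 = 0 ↦ 1
p1 = 0, p2 = 1/2 ↦ 1
p1 = 0, p2 = 1 ↦ 1
p1 = 1/2, p2 = 0 ↦ 1
p1 = 1/2, p2 = 1/2 ↦ 1
p1 = 1/2, p2 = 1 ↦ 1
p1 = 1, p2 = 0 ↦ 1
p1 = 1, p2 = 1/2 ↦ 1
p1 = 1, p2 = 1 ↦ 1
Every assignment gives a value ≥ 1.

Yes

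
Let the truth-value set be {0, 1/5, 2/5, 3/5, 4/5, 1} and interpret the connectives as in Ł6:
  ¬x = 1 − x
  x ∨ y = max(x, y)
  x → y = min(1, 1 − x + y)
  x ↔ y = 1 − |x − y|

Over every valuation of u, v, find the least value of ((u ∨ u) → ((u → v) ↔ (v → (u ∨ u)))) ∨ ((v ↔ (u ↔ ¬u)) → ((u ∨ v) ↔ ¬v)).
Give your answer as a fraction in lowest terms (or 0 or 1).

Take u = 4/5, v = 2/5:
u ∨ u = 4/5 ∨ 4/5 = 4/5
u → v = 4/5 → 2/5 = 3/5
u ∨ u = 4/5 ∨ 4/5 = 4/5
v → (u ∨ u) = 2/5 → 4/5 = 1
(u → v) ↔ (v → (u ∨ u)) = 3/5 ↔ 1 = 3/5
(u ∨ u) → ((u → v) ↔ (v → (u ∨ u))) = 4/5 → 3/5 = 4/5
¬u = ¬4/5 = 1/5
u ↔ ¬u = 4/5 ↔ 1/5 = 2/5
v ↔ (u ↔ ¬u) = 2/5 ↔ 2/5 = 1
u ∨ v = 4/5 ∨ 2/5 = 4/5
¬v = ¬2/5 = 3/5
(u ∨ v) ↔ ¬v = 4/5 ↔ 3/5 = 4/5
(v ↔ (u ↔ ¬u)) → ((u ∨ v) ↔ ¬v) = 1 → 4/5 = 4/5
((u ∨ u) → ((u → v) ↔ (v → (u ∨ u)))) ∨ ((v ↔ (u ↔ ¬u)) → ((u ∨ v) ↔ ¬v)) = 4/5 ∨ 4/5 = 4/5
No assignment yields a value below 4/5, so this is the minimum.

4/5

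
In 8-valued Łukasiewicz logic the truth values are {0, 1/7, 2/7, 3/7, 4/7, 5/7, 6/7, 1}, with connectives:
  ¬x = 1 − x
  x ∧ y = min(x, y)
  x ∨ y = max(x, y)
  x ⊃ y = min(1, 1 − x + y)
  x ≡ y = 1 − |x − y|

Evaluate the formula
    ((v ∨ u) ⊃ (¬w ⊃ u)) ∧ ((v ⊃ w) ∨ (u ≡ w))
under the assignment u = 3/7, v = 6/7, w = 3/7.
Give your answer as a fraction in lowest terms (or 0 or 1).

1

v ∨ u = 6/7 ∨ 3/7 = 6/7
¬w = ¬3/7 = 4/7
¬w ⊃ u = 4/7 ⊃ 3/7 = 6/7
(v ∨ u) ⊃ (¬w ⊃ u) = 6/7 ⊃ 6/7 = 1
v ⊃ w = 6/7 ⊃ 3/7 = 4/7
u ≡ w = 3/7 ≡ 3/7 = 1
(v ⊃ w) ∨ (u ≡ w) = 4/7 ∨ 1 = 1
((v ∨ u) ⊃ (¬w ⊃ u)) ∧ ((v ⊃ w) ∨ (u ≡ w)) = 1 ∧ 1 = 1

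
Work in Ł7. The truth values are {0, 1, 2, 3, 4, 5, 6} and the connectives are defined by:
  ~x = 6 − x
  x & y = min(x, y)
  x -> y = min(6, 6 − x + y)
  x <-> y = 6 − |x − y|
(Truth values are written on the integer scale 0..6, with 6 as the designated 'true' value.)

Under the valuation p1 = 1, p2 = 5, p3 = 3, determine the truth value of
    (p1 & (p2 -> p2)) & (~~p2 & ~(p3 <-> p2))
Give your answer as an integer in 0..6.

1

p2 -> p2 = 5 -> 5 = 6
p1 & (p2 -> p2) = 1 & 6 = 1
~p2 = ~5 = 1
~~p2 = ~1 = 5
p3 <-> p2 = 3 <-> 5 = 4
~(p3 <-> p2) = ~4 = 2
~~p2 & ~(p3 <-> p2) = 5 & 2 = 2
(p1 & (p2 -> p2)) & (~~p2 & ~(p3 <-> p2)) = 1 & 2 = 1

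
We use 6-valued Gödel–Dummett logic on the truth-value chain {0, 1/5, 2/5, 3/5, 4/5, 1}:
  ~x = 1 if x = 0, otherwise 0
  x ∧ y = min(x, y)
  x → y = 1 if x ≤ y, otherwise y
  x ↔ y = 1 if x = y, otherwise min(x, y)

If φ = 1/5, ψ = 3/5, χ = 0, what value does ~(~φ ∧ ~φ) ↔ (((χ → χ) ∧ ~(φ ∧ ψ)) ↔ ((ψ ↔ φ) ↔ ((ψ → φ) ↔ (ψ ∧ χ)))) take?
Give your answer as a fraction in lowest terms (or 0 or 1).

1

~φ = ~1/5 = 0
~φ = ~1/5 = 0
~φ ∧ ~φ = 0 ∧ 0 = 0
~(~φ ∧ ~φ) = ~0 = 1
χ → χ = 0 → 0 = 1
φ ∧ ψ = 1/5 ∧ 3/5 = 1/5
~(φ ∧ ψ) = ~1/5 = 0
(χ → χ) ∧ ~(φ ∧ ψ) = 1 ∧ 0 = 0
ψ ↔ φ = 3/5 ↔ 1/5 = 1/5
ψ → φ = 3/5 → 1/5 = 1/5
ψ ∧ χ = 3/5 ∧ 0 = 0
(ψ → φ) ↔ (ψ ∧ χ) = 1/5 ↔ 0 = 0
(ψ ↔ φ) ↔ ((ψ → φ) ↔ (ψ ∧ χ)) = 1/5 ↔ 0 = 0
((χ → χ) ∧ ~(φ ∧ ψ)) ↔ ((ψ ↔ φ) ↔ ((ψ → φ) ↔ (ψ ∧ χ))) = 0 ↔ 0 = 1
~(~φ ∧ ~φ) ↔ (((χ → χ) ∧ ~(φ ∧ ψ)) ↔ ((ψ ↔ φ) ↔ ((ψ → φ) ↔ (ψ ∧ χ)))) = 1 ↔ 1 = 1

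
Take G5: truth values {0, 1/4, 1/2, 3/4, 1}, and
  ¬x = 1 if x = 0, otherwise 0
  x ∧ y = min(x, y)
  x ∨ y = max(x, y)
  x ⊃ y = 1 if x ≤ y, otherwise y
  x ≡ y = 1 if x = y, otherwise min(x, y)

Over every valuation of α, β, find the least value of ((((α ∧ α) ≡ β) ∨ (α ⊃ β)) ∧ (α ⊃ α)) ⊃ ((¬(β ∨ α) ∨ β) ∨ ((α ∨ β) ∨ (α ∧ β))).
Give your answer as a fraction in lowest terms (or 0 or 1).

Take α = 0, β = 1/4:
α ∧ α = 0 ∧ 0 = 0
(α ∧ α) ≡ β = 0 ≡ 1/4 = 0
α ⊃ β = 0 ⊃ 1/4 = 1
((α ∧ α) ≡ β) ∨ (α ⊃ β) = 0 ∨ 1 = 1
α ⊃ α = 0 ⊃ 0 = 1
(((α ∧ α) ≡ β) ∨ (α ⊃ β)) ∧ (α ⊃ α) = 1 ∧ 1 = 1
β ∨ α = 1/4 ∨ 0 = 1/4
¬(β ∨ α) = ¬1/4 = 0
¬(β ∨ α) ∨ β = 0 ∨ 1/4 = 1/4
α ∨ β = 0 ∨ 1/4 = 1/4
α ∧ β = 0 ∧ 1/4 = 0
(α ∨ β) ∨ (α ∧ β) = 1/4 ∨ 0 = 1/4
(¬(β ∨ α) ∨ β) ∨ ((α ∨ β) ∨ (α ∧ β)) = 1/4 ∨ 1/4 = 1/4
((((α ∧ α) ≡ β) ∨ (α ⊃ β)) ∧ (α ⊃ α)) ⊃ ((¬(β ∨ α) ∨ β) ∨ ((α ∨ β) ∨ (α ∧ β))) = 1 ⊃ 1/4 = 1/4
No assignment yields a value below 1/4, so this is the minimum.

1/4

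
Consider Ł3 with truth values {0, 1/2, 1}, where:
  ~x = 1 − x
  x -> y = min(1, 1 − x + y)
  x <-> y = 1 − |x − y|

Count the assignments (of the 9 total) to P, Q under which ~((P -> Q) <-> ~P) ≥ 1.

1

P = 0, Q = 0 ↦ 0  <
P = 0, Q = 1/2 ↦ 0  <
P = 0, Q = 1 ↦ 0  <
P = 1/2, Q = 0 ↦ 0  <
P = 1/2, Q = 1/2 ↦ 1/2  <
P = 1/2, Q = 1 ↦ 1/2  <
P = 1, Q = 0 ↦ 0  <
P = 1, Q = 1/2 ↦ 1/2  <
P = 1, Q = 1 ↦ 1  ≥
So 1 of the 9 assignments meets the threshold.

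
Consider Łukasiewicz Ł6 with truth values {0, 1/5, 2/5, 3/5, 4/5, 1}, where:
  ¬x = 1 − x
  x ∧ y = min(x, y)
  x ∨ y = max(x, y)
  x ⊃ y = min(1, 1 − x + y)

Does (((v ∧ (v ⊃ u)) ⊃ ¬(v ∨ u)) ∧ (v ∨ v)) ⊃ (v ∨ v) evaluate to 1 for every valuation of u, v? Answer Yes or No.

Yes

At u = 0, v = 4/5, for instance:
v ⊃ u = 4/5 ⊃ 0 = 1/5
v ∧ (v ⊃ u) = 4/5 ∧ 1/5 = 1/5
v ∨ u = 4/5 ∨ 0 = 4/5
¬(v ∨ u) = ¬4/5 = 1/5
(v ∧ (v ⊃ u)) ⊃ ¬(v ∨ u) = 1/5 ⊃ 1/5 = 1
v ∨ v = 4/5 ∨ 4/5 = 4/5
((v ∧ (v ⊃ u)) ⊃ ¬(v ∨ u)) ∧ (v ∨ v) = 1 ∧ 4/5 = 4/5
(((v ∧ (v ⊃ u)) ⊃ ¬(v ∨ u)) ∧ (v ∨ v)) ⊃ (v ∨ v) = 4/5 ⊃ 4/5 = 1
and checking the remaining 35 assignments likewise gives ≥ 1 in every case.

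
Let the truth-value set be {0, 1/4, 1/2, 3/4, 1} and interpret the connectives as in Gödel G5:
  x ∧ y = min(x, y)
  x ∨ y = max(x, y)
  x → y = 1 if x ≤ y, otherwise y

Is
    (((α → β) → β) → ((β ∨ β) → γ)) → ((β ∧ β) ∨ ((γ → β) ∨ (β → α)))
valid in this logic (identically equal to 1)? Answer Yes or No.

No

Counterexample: take α = 0, β = 1/4, γ = 1/2.
α → β = 0 → 1/4 = 1
(α → β) → β = 1 → 1/4 = 1/4
β ∨ β = 1/4 ∨ 1/4 = 1/4
(β ∨ β) → γ = 1/4 → 1/2 = 1
((α → β) → β) → ((β ∨ β) → γ) = 1/4 → 1 = 1
β ∧ β = 1/4 ∧ 1/4 = 1/4
γ → β = 1/2 → 1/4 = 1/4
β → α = 1/4 → 0 = 0
(γ → β) ∨ (β → α) = 1/4 ∨ 0 = 1/4
(β ∧ β) ∨ ((γ → β) ∨ (β → α)) = 1/4 ∨ 1/4 = 1/4
(((α → β) → β) → ((β ∨ β) → γ)) → ((β ∧ β) ∨ ((γ → β) ∨ (β → α))) = 1 → 1/4 = 1/4
This gives 1/4 ≠ 1.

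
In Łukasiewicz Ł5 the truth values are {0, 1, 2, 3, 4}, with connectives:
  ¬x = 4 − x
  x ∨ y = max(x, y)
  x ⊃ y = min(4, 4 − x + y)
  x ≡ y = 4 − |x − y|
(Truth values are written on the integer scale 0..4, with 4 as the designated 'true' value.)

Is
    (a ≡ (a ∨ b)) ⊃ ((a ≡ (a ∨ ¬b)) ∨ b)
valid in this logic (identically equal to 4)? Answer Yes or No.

No

Counterexample: take a = 0, b = 0.
a ∨ b = 0 ∨ 0 = 0
a ≡ (a ∨ b) = 0 ≡ 0 = 4
¬b = ¬0 = 4
a ∨ ¬b = 0 ∨ 4 = 4
a ≡ (a ∨ ¬b) = 0 ≡ 4 = 0
(a ≡ (a ∨ ¬b)) ∨ b = 0 ∨ 0 = 0
(a ≡ (a ∨ b)) ⊃ ((a ≡ (a ∨ ¬b)) ∨ b) = 4 ⊃ 0 = 0
This gives 0 ≠ 4.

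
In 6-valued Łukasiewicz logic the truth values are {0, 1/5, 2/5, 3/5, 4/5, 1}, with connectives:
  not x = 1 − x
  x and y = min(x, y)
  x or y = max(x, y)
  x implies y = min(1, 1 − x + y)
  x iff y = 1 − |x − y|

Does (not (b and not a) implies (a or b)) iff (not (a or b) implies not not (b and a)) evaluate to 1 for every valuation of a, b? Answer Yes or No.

No

Counterexample: take a = 0, b = 1/5.
not a = not 0 = 1
b and not a = 1/5 and 1 = 1/5
not (b and not a) = not 1/5 = 4/5
a or b = 0 or 1/5 = 1/5
not (b and not a) implies (a or b) = 4/5 implies 1/5 = 2/5
a or b = 0 or 1/5 = 1/5
not (a or b) = not 1/5 = 4/5
b and a = 1/5 and 0 = 0
not (b and a) = not 0 = 1
not not (b and a) = not 1 = 0
not (a or b) implies not not (b and a) = 4/5 implies 0 = 1/5
(not (b and not a) implies (a or b)) iff (not (a or b) implies not not (b and a)) = 2/5 iff 1/5 = 4/5
This gives 4/5 ≠ 1.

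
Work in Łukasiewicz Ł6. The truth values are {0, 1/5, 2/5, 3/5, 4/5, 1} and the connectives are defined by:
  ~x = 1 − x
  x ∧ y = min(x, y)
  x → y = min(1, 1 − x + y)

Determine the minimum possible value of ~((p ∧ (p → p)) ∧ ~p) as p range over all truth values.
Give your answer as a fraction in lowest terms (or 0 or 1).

3/5

Take p = 2/5:
p → p = 2/5 → 2/5 = 1
p ∧ (p → p) = 2/5 ∧ 1 = 2/5
~p = ~2/5 = 3/5
(p ∧ (p → p)) ∧ ~p = 2/5 ∧ 3/5 = 2/5
~((p ∧ (p → p)) ∧ ~p) = ~2/5 = 3/5
No assignment yields a value below 3/5, so this is the minimum.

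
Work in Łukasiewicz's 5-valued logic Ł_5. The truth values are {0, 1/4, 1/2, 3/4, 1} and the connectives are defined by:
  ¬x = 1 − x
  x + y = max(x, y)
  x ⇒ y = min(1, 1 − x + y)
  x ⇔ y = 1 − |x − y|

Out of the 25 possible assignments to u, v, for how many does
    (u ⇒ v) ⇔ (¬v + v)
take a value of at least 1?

9

value 1: 9 assignments (counts)
value 3/4: 9 assignments
value 1/2: 5 assignments
value 1/4: 1 assignment
value 0: 1 assignment
So 9 of the 25 assignments meet the threshold.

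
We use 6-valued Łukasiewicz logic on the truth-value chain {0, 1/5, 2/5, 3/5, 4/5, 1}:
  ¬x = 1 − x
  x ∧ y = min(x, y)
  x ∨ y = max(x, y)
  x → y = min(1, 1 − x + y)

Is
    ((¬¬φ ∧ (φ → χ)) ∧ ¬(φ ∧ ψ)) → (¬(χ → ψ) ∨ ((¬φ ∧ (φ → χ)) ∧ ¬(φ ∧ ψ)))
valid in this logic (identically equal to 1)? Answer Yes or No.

No

Counterexample: take φ = 3/5, ψ = 0, χ = 1/5.
¬φ = ¬3/5 = 2/5
¬¬φ = ¬2/5 = 3/5
φ → χ = 3/5 → 1/5 = 3/5
¬¬φ ∧ (φ → χ) = 3/5 ∧ 3/5 = 3/5
φ ∧ ψ = 3/5 ∧ 0 = 0
¬(φ ∧ ψ) = ¬0 = 1
(¬¬φ ∧ (φ → χ)) ∧ ¬(φ ∧ ψ) = 3/5 ∧ 1 = 3/5
χ → ψ = 1/5 → 0 = 4/5
¬(χ → ψ) = ¬4/5 = 1/5
¬φ = ¬3/5 = 2/5
φ → χ = 3/5 → 1/5 = 3/5
¬φ ∧ (φ → χ) = 2/5 ∧ 3/5 = 2/5
φ ∧ ψ = 3/5 ∧ 0 = 0
¬(φ ∧ ψ) = ¬0 = 1
(¬φ ∧ (φ → χ)) ∧ ¬(φ ∧ ψ) = 2/5 ∧ 1 = 2/5
¬(χ → ψ) ∨ ((¬φ ∧ (φ → χ)) ∧ ¬(φ ∧ ψ)) = 1/5 ∨ 2/5 = 2/5
((¬¬φ ∧ (φ → χ)) ∧ ¬(φ ∧ ψ)) → (¬(χ → ψ) ∨ ((¬φ ∧ (φ → χ)) ∧ ¬(φ ∧ ψ))) = 3/5 → 2/5 = 4/5
This gives 4/5 ≠ 1.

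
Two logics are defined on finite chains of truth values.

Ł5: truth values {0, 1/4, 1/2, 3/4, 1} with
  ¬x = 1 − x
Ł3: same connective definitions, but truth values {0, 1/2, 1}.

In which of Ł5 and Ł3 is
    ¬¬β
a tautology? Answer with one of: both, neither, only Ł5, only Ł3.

In Ł5: at β = 0 the value is 0 — not a tautology.
In Ł3: at β = 0 the value is 0 — not a tautology.

neither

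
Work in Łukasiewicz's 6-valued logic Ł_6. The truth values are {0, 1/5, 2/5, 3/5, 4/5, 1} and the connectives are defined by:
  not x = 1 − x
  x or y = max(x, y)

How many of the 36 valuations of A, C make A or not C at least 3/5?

27

value 1: 11 assignments (counts)
value 4/5: 9 assignments (counts)
value 3/5: 7 assignments (counts)
value 2/5: 5 assignments
value 1/5: 3 assignments
value 0: 1 assignment
So 27 of the 36 assignments meet the threshold.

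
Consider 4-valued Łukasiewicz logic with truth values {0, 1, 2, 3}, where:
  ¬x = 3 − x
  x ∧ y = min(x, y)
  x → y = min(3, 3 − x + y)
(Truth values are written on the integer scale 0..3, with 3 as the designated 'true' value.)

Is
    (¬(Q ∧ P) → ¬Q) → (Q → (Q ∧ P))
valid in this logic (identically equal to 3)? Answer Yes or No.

Yes

P = 0, Q = 0 ↦ 3
P = 0, Q = 1 ↦ 3
P = 0, Q = 2 ↦ 3
P = 0, Q = 3 ↦ 3
P = 1, Q = 0 ↦ 3
P = 1, Q = 1 ↦ 3
P = 1, Q = 2 ↦ 3
P = 1, Q = 3 ↦ 3
P = 2, Q = 0 ↦ 3
P = 2, Q = 1 ↦ 3
P = 2, Q = 2 ↦ 3
P = 2, Q = 3 ↦ 3
P = 3, Q = 0 ↦ 3
P = 3, Q = 1 ↦ 3
P = 3, Q = 2 ↦ 3
P = 3, Q = 3 ↦ 3
Every assignment gives a value ≥ 3.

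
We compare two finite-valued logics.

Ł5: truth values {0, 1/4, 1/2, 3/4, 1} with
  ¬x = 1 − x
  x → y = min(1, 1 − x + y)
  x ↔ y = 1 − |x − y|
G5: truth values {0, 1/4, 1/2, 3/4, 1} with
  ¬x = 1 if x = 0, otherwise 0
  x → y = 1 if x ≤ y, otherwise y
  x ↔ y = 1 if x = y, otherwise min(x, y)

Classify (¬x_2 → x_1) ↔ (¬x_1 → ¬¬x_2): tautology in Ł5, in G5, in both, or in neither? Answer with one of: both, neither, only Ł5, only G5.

In Ł5: every assignment gives 1 — tautology.
In G5: at x_1 = 1/4, x_2 = 0 the value is 1/4 — not a tautology.

only Ł5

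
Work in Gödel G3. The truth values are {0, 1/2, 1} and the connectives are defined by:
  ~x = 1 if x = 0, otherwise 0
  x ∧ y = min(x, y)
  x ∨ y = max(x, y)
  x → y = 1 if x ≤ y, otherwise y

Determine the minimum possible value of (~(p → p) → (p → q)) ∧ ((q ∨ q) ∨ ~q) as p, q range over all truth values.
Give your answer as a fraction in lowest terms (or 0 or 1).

1/2

Take p = 0, q = 1/2:
p → p = 0 → 0 = 1
~(p → p) = ~1 = 0
p → q = 0 → 1/2 = 1
~(p → p) → (p → q) = 0 → 1 = 1
q ∨ q = 1/2 ∨ 1/2 = 1/2
~q = ~1/2 = 0
(q ∨ q) ∨ ~q = 1/2 ∨ 0 = 1/2
(~(p → p) → (p → q)) ∧ ((q ∨ q) ∨ ~q) = 1 ∧ 1/2 = 1/2
No assignment yields a value below 1/2, so this is the minimum.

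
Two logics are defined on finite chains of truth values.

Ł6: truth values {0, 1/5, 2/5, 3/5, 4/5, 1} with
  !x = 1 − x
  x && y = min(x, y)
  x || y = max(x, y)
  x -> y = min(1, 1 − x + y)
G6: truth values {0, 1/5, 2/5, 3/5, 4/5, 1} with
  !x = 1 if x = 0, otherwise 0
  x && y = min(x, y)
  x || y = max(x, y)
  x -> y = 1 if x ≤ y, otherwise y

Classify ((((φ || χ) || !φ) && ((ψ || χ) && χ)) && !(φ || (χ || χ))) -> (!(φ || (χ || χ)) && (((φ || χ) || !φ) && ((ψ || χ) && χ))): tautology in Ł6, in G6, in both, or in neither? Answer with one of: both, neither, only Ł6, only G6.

In Ł6: every assignment gives 1 — tautology.
In G6: every assignment gives 1 — tautology.

both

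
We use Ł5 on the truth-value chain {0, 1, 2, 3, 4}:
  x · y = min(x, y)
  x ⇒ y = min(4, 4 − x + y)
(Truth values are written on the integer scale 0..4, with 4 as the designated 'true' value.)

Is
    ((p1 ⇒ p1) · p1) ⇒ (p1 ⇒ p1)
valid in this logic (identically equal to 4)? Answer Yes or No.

p1 = 0 ↦ 4
p1 = 1 ↦ 4
p1 = 2 ↦ 4
p1 = 3 ↦ 4
p1 = 4 ↦ 4
Every assignment gives a value ≥ 4.

Yes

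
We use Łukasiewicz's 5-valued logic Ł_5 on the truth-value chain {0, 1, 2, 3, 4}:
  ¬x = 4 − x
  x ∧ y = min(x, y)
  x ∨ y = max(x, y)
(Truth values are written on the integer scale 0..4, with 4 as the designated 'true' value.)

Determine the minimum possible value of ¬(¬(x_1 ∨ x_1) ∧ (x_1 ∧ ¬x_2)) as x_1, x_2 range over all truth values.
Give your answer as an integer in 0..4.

2

Take x_1 = 2, x_2 = 0:
x_1 ∨ x_1 = 2 ∨ 2 = 2
¬(x_1 ∨ x_1) = ¬2 = 2
¬x_2 = ¬0 = 4
x_1 ∧ ¬x_2 = 2 ∧ 4 = 2
¬(x_1 ∨ x_1) ∧ (x_1 ∧ ¬x_2) = 2 ∧ 2 = 2
¬(¬(x_1 ∨ x_1) ∧ (x_1 ∧ ¬x_2)) = ¬2 = 2
No assignment yields a value below 2, so this is the minimum.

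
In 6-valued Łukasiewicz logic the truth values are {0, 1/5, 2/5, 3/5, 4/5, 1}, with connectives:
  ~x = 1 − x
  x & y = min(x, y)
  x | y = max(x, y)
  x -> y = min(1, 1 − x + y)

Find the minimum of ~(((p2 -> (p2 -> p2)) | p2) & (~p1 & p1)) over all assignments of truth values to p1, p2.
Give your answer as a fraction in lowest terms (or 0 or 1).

Take p1 = 2/5, p2 = 0:
p2 -> p2 = 0 -> 0 = 1
p2 -> (p2 -> p2) = 0 -> 1 = 1
(p2 -> (p2 -> p2)) | p2 = 1 | 0 = 1
~p1 = ~2/5 = 3/5
~p1 & p1 = 3/5 & 2/5 = 2/5
((p2 -> (p2 -> p2)) | p2) & (~p1 & p1) = 1 & 2/5 = 2/5
~(((p2 -> (p2 -> p2)) | p2) & (~p1 & p1)) = ~2/5 = 3/5
No assignment yields a value below 3/5, so this is the minimum.

3/5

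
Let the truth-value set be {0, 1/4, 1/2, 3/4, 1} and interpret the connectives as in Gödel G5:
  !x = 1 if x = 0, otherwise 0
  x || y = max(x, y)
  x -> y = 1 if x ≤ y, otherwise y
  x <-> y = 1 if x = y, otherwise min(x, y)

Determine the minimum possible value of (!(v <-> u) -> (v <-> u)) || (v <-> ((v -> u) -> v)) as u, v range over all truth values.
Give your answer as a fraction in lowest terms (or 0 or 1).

1/4

Take u = 0, v = 1/4:
v <-> u = 1/4 <-> 0 = 0
!(v <-> u) = !0 = 1
v <-> u = 1/4 <-> 0 = 0
!(v <-> u) -> (v <-> u) = 1 -> 0 = 0
v -> u = 1/4 -> 0 = 0
(v -> u) -> v = 0 -> 1/4 = 1
v <-> ((v -> u) -> v) = 1/4 <-> 1 = 1/4
(!(v <-> u) -> (v <-> u)) || (v <-> ((v -> u) -> v)) = 0 || 1/4 = 1/4
No assignment yields a value below 1/4, so this is the minimum.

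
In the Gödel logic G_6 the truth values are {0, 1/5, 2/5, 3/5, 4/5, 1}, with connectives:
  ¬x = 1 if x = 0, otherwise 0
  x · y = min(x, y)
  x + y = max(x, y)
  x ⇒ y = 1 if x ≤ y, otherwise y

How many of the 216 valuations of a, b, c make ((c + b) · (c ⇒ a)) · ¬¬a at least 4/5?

value 1: 25 assignments (counts)
value 4/5: 33 assignments (counts)
value 3/5: 38 assignments
value 2/5: 40 assignments
value 1/5: 39 assignments
value 0: 41 assignments
So 58 of the 216 assignments meet the threshold.

58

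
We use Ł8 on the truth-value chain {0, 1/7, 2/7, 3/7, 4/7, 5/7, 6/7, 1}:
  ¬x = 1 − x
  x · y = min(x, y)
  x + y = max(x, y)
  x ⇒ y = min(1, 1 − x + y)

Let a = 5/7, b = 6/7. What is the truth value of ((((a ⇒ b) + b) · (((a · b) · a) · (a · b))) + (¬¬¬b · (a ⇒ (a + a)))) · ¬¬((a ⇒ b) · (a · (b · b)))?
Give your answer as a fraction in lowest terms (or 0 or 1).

a ⇒ b = 5/7 ⇒ 6/7 = 1
(a ⇒ b) + b = 1 + 6/7 = 1
a · b = 5/7 · 6/7 = 5/7
(a · b) · a = 5/7 · 5/7 = 5/7
a · b = 5/7 · 6/7 = 5/7
((a · b) · a) · (a · b) = 5/7 · 5/7 = 5/7
((a ⇒ b) + b) · (((a · b) · a) · (a · b)) = 1 · 5/7 = 5/7
¬b = ¬6/7 = 1/7
¬¬b = ¬1/7 = 6/7
¬¬¬b = ¬6/7 = 1/7
a + a = 5/7 + 5/7 = 5/7
a ⇒ (a + a) = 5/7 ⇒ 5/7 = 1
¬¬¬b · (a ⇒ (a + a)) = 1/7 · 1 = 1/7
(((a ⇒ b) + b) · (((a · b) · a) · (a · b))) + (¬¬¬b · (a ⇒ (a + a))) = 5/7 + 1/7 = 5/7
a ⇒ b = 5/7 ⇒ 6/7 = 1
b · b = 6/7 · 6/7 = 6/7
a · (b · b) = 5/7 · 6/7 = 5/7
(a ⇒ b) · (a · (b · b)) = 1 · 5/7 = 5/7
¬((a ⇒ b) · (a · (b · b))) = ¬5/7 = 2/7
¬¬((a ⇒ b) · (a · (b · b))) = ¬2/7 = 5/7
((((a ⇒ b) + b) · (((a · b) · a) · (a · b))) + (¬¬¬b · (a ⇒ (a + a)))) · ¬¬((a ⇒ b) · (a · (b · b))) = 5/7 · 5/7 = 5/7

5/7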